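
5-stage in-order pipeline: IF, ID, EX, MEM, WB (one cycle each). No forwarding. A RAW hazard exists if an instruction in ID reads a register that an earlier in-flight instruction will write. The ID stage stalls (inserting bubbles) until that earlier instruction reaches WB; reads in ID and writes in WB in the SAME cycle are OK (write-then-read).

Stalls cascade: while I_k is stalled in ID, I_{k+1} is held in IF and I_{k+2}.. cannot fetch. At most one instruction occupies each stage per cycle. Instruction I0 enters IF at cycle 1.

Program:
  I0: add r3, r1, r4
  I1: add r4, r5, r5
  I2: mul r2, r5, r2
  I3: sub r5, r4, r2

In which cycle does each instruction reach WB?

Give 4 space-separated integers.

Answer: 5 6 7 10

Derivation:
I0 add r3 <- r1,r4: IF@1 ID@2 stall=0 (-) EX@3 MEM@4 WB@5
I1 add r4 <- r5,r5: IF@2 ID@3 stall=0 (-) EX@4 MEM@5 WB@6
I2 mul r2 <- r5,r2: IF@3 ID@4 stall=0 (-) EX@5 MEM@6 WB@7
I3 sub r5 <- r4,r2: IF@4 ID@5 stall=2 (RAW on I2.r2 (WB@7)) EX@8 MEM@9 WB@10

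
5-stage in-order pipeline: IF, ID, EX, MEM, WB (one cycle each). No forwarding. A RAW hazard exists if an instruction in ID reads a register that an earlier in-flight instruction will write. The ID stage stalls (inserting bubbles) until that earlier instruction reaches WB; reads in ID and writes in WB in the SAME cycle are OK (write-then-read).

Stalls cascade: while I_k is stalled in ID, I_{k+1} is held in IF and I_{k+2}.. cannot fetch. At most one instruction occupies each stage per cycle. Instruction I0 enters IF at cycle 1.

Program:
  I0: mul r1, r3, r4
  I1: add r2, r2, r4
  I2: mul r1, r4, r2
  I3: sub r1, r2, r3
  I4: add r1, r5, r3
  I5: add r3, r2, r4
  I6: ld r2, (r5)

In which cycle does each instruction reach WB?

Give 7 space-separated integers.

I0 mul r1 <- r3,r4: IF@1 ID@2 stall=0 (-) EX@3 MEM@4 WB@5
I1 add r2 <- r2,r4: IF@2 ID@3 stall=0 (-) EX@4 MEM@5 WB@6
I2 mul r1 <- r4,r2: IF@3 ID@4 stall=2 (RAW on I1.r2 (WB@6)) EX@7 MEM@8 WB@9
I3 sub r1 <- r2,r3: IF@4 ID@7 stall=0 (-) EX@8 MEM@9 WB@10
I4 add r1 <- r5,r3: IF@7 ID@8 stall=0 (-) EX@9 MEM@10 WB@11
I5 add r3 <- r2,r4: IF@8 ID@9 stall=0 (-) EX@10 MEM@11 WB@12
I6 ld r2 <- r5: IF@9 ID@10 stall=0 (-) EX@11 MEM@12 WB@13

Answer: 5 6 9 10 11 12 13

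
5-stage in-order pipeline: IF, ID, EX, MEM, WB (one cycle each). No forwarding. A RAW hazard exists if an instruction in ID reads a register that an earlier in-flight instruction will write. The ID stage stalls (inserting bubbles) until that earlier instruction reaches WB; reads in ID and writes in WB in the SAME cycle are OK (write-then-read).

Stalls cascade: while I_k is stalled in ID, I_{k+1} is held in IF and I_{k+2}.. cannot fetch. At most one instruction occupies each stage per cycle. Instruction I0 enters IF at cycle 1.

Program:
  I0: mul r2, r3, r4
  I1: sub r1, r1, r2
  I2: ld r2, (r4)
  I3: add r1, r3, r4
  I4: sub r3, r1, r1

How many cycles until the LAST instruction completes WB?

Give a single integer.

I0 mul r2 <- r3,r4: IF@1 ID@2 stall=0 (-) EX@3 MEM@4 WB@5
I1 sub r1 <- r1,r2: IF@2 ID@3 stall=2 (RAW on I0.r2 (WB@5)) EX@6 MEM@7 WB@8
I2 ld r2 <- r4: IF@3 ID@6 stall=0 (-) EX@7 MEM@8 WB@9
I3 add r1 <- r3,r4: IF@6 ID@7 stall=0 (-) EX@8 MEM@9 WB@10
I4 sub r3 <- r1,r1: IF@7 ID@8 stall=2 (RAW on I3.r1 (WB@10)) EX@11 MEM@12 WB@13

Answer: 13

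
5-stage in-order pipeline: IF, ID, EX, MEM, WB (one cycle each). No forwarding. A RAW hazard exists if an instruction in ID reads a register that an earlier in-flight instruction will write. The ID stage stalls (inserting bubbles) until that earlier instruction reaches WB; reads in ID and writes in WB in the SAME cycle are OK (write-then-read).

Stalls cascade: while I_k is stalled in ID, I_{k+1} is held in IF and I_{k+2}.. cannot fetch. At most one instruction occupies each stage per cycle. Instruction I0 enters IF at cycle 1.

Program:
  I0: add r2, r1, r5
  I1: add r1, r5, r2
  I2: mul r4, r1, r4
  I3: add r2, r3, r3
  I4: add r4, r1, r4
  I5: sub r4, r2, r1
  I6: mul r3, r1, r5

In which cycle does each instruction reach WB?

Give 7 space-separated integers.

Answer: 5 8 11 12 14 15 16

Derivation:
I0 add r2 <- r1,r5: IF@1 ID@2 stall=0 (-) EX@3 MEM@4 WB@5
I1 add r1 <- r5,r2: IF@2 ID@3 stall=2 (RAW on I0.r2 (WB@5)) EX@6 MEM@7 WB@8
I2 mul r4 <- r1,r4: IF@3 ID@6 stall=2 (RAW on I1.r1 (WB@8)) EX@9 MEM@10 WB@11
I3 add r2 <- r3,r3: IF@6 ID@9 stall=0 (-) EX@10 MEM@11 WB@12
I4 add r4 <- r1,r4: IF@9 ID@10 stall=1 (RAW on I2.r4 (WB@11)) EX@12 MEM@13 WB@14
I5 sub r4 <- r2,r1: IF@10 ID@12 stall=0 (-) EX@13 MEM@14 WB@15
I6 mul r3 <- r1,r5: IF@12 ID@13 stall=0 (-) EX@14 MEM@15 WB@16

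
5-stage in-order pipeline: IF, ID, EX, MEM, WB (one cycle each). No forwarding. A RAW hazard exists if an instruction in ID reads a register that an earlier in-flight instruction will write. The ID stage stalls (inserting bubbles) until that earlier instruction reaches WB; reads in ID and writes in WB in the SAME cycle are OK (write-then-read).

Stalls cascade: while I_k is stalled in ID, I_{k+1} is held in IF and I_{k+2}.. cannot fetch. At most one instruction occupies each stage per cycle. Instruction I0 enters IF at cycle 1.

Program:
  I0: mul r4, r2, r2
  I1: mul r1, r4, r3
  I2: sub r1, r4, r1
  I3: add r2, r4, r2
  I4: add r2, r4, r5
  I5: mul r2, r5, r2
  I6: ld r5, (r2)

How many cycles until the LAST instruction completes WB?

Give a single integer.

Answer: 19

Derivation:
I0 mul r4 <- r2,r2: IF@1 ID@2 stall=0 (-) EX@3 MEM@4 WB@5
I1 mul r1 <- r4,r3: IF@2 ID@3 stall=2 (RAW on I0.r4 (WB@5)) EX@6 MEM@7 WB@8
I2 sub r1 <- r4,r1: IF@3 ID@6 stall=2 (RAW on I1.r1 (WB@8)) EX@9 MEM@10 WB@11
I3 add r2 <- r4,r2: IF@6 ID@9 stall=0 (-) EX@10 MEM@11 WB@12
I4 add r2 <- r4,r5: IF@9 ID@10 stall=0 (-) EX@11 MEM@12 WB@13
I5 mul r2 <- r5,r2: IF@10 ID@11 stall=2 (RAW on I4.r2 (WB@13)) EX@14 MEM@15 WB@16
I6 ld r5 <- r2: IF@11 ID@14 stall=2 (RAW on I5.r2 (WB@16)) EX@17 MEM@18 WB@19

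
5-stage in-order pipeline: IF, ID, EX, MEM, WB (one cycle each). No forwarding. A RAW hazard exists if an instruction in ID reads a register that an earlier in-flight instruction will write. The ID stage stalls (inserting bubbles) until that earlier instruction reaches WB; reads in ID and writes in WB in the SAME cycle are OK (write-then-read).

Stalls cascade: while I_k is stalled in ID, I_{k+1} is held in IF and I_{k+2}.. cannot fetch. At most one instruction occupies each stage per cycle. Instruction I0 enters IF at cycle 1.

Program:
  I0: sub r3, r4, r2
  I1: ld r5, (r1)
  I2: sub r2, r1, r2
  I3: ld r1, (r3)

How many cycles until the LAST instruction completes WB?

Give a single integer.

I0 sub r3 <- r4,r2: IF@1 ID@2 stall=0 (-) EX@3 MEM@4 WB@5
I1 ld r5 <- r1: IF@2 ID@3 stall=0 (-) EX@4 MEM@5 WB@6
I2 sub r2 <- r1,r2: IF@3 ID@4 stall=0 (-) EX@5 MEM@6 WB@7
I3 ld r1 <- r3: IF@4 ID@5 stall=0 (-) EX@6 MEM@7 WB@8

Answer: 8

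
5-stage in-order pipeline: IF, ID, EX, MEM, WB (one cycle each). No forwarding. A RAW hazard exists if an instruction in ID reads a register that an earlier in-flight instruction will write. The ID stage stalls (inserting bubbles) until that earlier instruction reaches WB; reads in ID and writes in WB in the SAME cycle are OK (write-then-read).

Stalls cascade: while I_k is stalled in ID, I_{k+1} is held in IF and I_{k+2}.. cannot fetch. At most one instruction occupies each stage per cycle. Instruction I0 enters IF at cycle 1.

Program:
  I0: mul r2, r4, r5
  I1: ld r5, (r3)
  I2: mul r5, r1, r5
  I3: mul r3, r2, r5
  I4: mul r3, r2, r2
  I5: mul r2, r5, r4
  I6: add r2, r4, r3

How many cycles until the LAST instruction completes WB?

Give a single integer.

I0 mul r2 <- r4,r5: IF@1 ID@2 stall=0 (-) EX@3 MEM@4 WB@5
I1 ld r5 <- r3: IF@2 ID@3 stall=0 (-) EX@4 MEM@5 WB@6
I2 mul r5 <- r1,r5: IF@3 ID@4 stall=2 (RAW on I1.r5 (WB@6)) EX@7 MEM@8 WB@9
I3 mul r3 <- r2,r5: IF@4 ID@7 stall=2 (RAW on I2.r5 (WB@9)) EX@10 MEM@11 WB@12
I4 mul r3 <- r2,r2: IF@7 ID@10 stall=0 (-) EX@11 MEM@12 WB@13
I5 mul r2 <- r5,r4: IF@10 ID@11 stall=0 (-) EX@12 MEM@13 WB@14
I6 add r2 <- r4,r3: IF@11 ID@12 stall=1 (RAW on I4.r3 (WB@13)) EX@14 MEM@15 WB@16

Answer: 16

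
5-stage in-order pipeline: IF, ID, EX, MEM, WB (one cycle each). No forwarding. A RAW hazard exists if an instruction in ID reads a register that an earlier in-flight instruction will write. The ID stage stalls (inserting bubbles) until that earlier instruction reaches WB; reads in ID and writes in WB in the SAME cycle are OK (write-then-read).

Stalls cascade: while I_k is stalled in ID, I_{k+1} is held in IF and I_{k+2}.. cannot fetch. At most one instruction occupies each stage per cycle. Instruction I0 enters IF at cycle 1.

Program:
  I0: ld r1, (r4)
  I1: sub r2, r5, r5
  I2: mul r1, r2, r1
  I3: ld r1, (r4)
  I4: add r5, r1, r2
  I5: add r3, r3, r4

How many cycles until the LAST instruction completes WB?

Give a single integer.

I0 ld r1 <- r4: IF@1 ID@2 stall=0 (-) EX@3 MEM@4 WB@5
I1 sub r2 <- r5,r5: IF@2 ID@3 stall=0 (-) EX@4 MEM@5 WB@6
I2 mul r1 <- r2,r1: IF@3 ID@4 stall=2 (RAW on I1.r2 (WB@6)) EX@7 MEM@8 WB@9
I3 ld r1 <- r4: IF@4 ID@7 stall=0 (-) EX@8 MEM@9 WB@10
I4 add r5 <- r1,r2: IF@7 ID@8 stall=2 (RAW on I3.r1 (WB@10)) EX@11 MEM@12 WB@13
I5 add r3 <- r3,r4: IF@8 ID@11 stall=0 (-) EX@12 MEM@13 WB@14

Answer: 14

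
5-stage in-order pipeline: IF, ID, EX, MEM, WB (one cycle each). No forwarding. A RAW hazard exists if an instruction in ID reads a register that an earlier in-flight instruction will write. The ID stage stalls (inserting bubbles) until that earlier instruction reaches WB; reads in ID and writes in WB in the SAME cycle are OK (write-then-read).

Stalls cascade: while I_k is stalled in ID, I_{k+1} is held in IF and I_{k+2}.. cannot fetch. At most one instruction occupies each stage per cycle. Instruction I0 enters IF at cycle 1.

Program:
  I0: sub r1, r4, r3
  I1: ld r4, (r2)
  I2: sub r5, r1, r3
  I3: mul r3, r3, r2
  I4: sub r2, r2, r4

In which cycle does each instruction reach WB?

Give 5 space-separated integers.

Answer: 5 6 8 9 10

Derivation:
I0 sub r1 <- r4,r3: IF@1 ID@2 stall=0 (-) EX@3 MEM@4 WB@5
I1 ld r4 <- r2: IF@2 ID@3 stall=0 (-) EX@4 MEM@5 WB@6
I2 sub r5 <- r1,r3: IF@3 ID@4 stall=1 (RAW on I0.r1 (WB@5)) EX@6 MEM@7 WB@8
I3 mul r3 <- r3,r2: IF@4 ID@6 stall=0 (-) EX@7 MEM@8 WB@9
I4 sub r2 <- r2,r4: IF@6 ID@7 stall=0 (-) EX@8 MEM@9 WB@10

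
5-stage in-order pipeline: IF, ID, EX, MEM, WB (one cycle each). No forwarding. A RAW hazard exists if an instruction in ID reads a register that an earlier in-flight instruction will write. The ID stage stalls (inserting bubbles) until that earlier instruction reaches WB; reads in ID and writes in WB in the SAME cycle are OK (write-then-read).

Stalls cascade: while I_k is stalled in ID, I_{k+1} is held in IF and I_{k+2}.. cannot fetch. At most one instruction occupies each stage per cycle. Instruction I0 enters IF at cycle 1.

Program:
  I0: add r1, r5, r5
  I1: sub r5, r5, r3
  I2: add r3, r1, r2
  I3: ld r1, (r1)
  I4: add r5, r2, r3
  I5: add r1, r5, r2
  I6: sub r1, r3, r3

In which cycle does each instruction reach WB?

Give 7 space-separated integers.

I0 add r1 <- r5,r5: IF@1 ID@2 stall=0 (-) EX@3 MEM@4 WB@5
I1 sub r5 <- r5,r3: IF@2 ID@3 stall=0 (-) EX@4 MEM@5 WB@6
I2 add r3 <- r1,r2: IF@3 ID@4 stall=1 (RAW on I0.r1 (WB@5)) EX@6 MEM@7 WB@8
I3 ld r1 <- r1: IF@4 ID@6 stall=0 (-) EX@7 MEM@8 WB@9
I4 add r5 <- r2,r3: IF@6 ID@7 stall=1 (RAW on I2.r3 (WB@8)) EX@9 MEM@10 WB@11
I5 add r1 <- r5,r2: IF@7 ID@9 stall=2 (RAW on I4.r5 (WB@11)) EX@12 MEM@13 WB@14
I6 sub r1 <- r3,r3: IF@9 ID@12 stall=0 (-) EX@13 MEM@14 WB@15

Answer: 5 6 8 9 11 14 15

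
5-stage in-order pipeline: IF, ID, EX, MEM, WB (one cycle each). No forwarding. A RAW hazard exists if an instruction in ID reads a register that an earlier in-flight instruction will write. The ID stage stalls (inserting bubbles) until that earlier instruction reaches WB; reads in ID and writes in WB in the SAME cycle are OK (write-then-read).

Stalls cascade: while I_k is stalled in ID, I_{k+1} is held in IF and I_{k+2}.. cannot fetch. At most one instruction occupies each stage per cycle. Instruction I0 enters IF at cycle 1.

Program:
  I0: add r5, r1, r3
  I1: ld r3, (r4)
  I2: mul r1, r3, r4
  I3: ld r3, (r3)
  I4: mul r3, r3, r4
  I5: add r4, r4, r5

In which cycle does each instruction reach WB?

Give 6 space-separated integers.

Answer: 5 6 9 10 13 14

Derivation:
I0 add r5 <- r1,r3: IF@1 ID@2 stall=0 (-) EX@3 MEM@4 WB@5
I1 ld r3 <- r4: IF@2 ID@3 stall=0 (-) EX@4 MEM@5 WB@6
I2 mul r1 <- r3,r4: IF@3 ID@4 stall=2 (RAW on I1.r3 (WB@6)) EX@7 MEM@8 WB@9
I3 ld r3 <- r3: IF@4 ID@7 stall=0 (-) EX@8 MEM@9 WB@10
I4 mul r3 <- r3,r4: IF@7 ID@8 stall=2 (RAW on I3.r3 (WB@10)) EX@11 MEM@12 WB@13
I5 add r4 <- r4,r5: IF@8 ID@11 stall=0 (-) EX@12 MEM@13 WB@14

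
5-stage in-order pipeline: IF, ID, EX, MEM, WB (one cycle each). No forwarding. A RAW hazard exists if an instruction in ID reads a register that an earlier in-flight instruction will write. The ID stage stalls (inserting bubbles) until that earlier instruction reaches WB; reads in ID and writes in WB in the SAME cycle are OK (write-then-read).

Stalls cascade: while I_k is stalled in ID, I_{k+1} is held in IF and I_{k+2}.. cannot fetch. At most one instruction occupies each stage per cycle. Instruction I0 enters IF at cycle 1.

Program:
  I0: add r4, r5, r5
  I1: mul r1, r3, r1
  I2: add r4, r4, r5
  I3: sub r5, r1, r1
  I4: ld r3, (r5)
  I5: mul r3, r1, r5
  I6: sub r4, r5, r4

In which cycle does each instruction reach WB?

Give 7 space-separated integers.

I0 add r4 <- r5,r5: IF@1 ID@2 stall=0 (-) EX@3 MEM@4 WB@5
I1 mul r1 <- r3,r1: IF@2 ID@3 stall=0 (-) EX@4 MEM@5 WB@6
I2 add r4 <- r4,r5: IF@3 ID@4 stall=1 (RAW on I0.r4 (WB@5)) EX@6 MEM@7 WB@8
I3 sub r5 <- r1,r1: IF@4 ID@6 stall=0 (-) EX@7 MEM@8 WB@9
I4 ld r3 <- r5: IF@6 ID@7 stall=2 (RAW on I3.r5 (WB@9)) EX@10 MEM@11 WB@12
I5 mul r3 <- r1,r5: IF@7 ID@10 stall=0 (-) EX@11 MEM@12 WB@13
I6 sub r4 <- r5,r4: IF@10 ID@11 stall=0 (-) EX@12 MEM@13 WB@14

Answer: 5 6 8 9 12 13 14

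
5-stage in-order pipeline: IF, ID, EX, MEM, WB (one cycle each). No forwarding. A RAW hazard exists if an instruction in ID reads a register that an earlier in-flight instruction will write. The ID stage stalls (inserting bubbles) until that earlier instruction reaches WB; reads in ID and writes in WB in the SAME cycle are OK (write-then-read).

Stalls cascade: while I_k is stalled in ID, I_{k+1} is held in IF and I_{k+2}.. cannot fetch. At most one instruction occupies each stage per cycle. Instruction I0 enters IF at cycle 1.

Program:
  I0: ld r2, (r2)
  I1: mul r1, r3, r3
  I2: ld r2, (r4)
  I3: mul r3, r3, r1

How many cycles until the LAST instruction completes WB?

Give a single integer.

I0 ld r2 <- r2: IF@1 ID@2 stall=0 (-) EX@3 MEM@4 WB@5
I1 mul r1 <- r3,r3: IF@2 ID@3 stall=0 (-) EX@4 MEM@5 WB@6
I2 ld r2 <- r4: IF@3 ID@4 stall=0 (-) EX@5 MEM@6 WB@7
I3 mul r3 <- r3,r1: IF@4 ID@5 stall=1 (RAW on I1.r1 (WB@6)) EX@7 MEM@8 WB@9

Answer: 9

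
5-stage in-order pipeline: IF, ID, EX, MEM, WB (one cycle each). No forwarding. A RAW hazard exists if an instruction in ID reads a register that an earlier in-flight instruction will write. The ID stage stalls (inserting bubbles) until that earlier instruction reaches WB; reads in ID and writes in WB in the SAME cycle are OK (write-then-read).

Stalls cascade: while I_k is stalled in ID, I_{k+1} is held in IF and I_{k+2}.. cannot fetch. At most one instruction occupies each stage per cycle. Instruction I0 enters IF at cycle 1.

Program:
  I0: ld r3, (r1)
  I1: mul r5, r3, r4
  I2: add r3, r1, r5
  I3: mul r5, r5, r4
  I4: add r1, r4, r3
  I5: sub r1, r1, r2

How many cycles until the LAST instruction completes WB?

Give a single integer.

I0 ld r3 <- r1: IF@1 ID@2 stall=0 (-) EX@3 MEM@4 WB@5
I1 mul r5 <- r3,r4: IF@2 ID@3 stall=2 (RAW on I0.r3 (WB@5)) EX@6 MEM@7 WB@8
I2 add r3 <- r1,r5: IF@3 ID@6 stall=2 (RAW on I1.r5 (WB@8)) EX@9 MEM@10 WB@11
I3 mul r5 <- r5,r4: IF@6 ID@9 stall=0 (-) EX@10 MEM@11 WB@12
I4 add r1 <- r4,r3: IF@9 ID@10 stall=1 (RAW on I2.r3 (WB@11)) EX@12 MEM@13 WB@14
I5 sub r1 <- r1,r2: IF@10 ID@12 stall=2 (RAW on I4.r1 (WB@14)) EX@15 MEM@16 WB@17

Answer: 17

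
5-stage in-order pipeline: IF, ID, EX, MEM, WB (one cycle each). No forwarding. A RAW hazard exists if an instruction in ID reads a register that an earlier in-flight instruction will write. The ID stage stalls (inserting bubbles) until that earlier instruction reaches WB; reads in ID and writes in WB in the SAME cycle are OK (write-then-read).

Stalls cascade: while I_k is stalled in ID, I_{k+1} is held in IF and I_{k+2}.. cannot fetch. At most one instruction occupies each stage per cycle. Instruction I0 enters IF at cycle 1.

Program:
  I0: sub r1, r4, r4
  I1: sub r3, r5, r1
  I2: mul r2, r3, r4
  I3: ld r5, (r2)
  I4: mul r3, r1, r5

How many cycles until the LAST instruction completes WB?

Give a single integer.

I0 sub r1 <- r4,r4: IF@1 ID@2 stall=0 (-) EX@3 MEM@4 WB@5
I1 sub r3 <- r5,r1: IF@2 ID@3 stall=2 (RAW on I0.r1 (WB@5)) EX@6 MEM@7 WB@8
I2 mul r2 <- r3,r4: IF@3 ID@6 stall=2 (RAW on I1.r3 (WB@8)) EX@9 MEM@10 WB@11
I3 ld r5 <- r2: IF@6 ID@9 stall=2 (RAW on I2.r2 (WB@11)) EX@12 MEM@13 WB@14
I4 mul r3 <- r1,r5: IF@9 ID@12 stall=2 (RAW on I3.r5 (WB@14)) EX@15 MEM@16 WB@17

Answer: 17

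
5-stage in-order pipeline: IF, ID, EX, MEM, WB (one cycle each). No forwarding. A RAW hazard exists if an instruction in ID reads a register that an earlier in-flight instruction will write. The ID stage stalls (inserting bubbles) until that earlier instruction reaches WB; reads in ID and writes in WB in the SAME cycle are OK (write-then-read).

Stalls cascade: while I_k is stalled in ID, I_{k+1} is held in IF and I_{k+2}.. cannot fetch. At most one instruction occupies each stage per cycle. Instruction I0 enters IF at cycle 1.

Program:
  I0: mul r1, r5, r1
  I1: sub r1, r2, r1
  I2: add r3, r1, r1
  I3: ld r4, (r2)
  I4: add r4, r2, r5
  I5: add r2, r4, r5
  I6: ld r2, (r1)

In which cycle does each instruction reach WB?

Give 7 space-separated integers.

I0 mul r1 <- r5,r1: IF@1 ID@2 stall=0 (-) EX@3 MEM@4 WB@5
I1 sub r1 <- r2,r1: IF@2 ID@3 stall=2 (RAW on I0.r1 (WB@5)) EX@6 MEM@7 WB@8
I2 add r3 <- r1,r1: IF@3 ID@6 stall=2 (RAW on I1.r1 (WB@8)) EX@9 MEM@10 WB@11
I3 ld r4 <- r2: IF@6 ID@9 stall=0 (-) EX@10 MEM@11 WB@12
I4 add r4 <- r2,r5: IF@9 ID@10 stall=0 (-) EX@11 MEM@12 WB@13
I5 add r2 <- r4,r5: IF@10 ID@11 stall=2 (RAW on I4.r4 (WB@13)) EX@14 MEM@15 WB@16
I6 ld r2 <- r1: IF@11 ID@14 stall=0 (-) EX@15 MEM@16 WB@17

Answer: 5 8 11 12 13 16 17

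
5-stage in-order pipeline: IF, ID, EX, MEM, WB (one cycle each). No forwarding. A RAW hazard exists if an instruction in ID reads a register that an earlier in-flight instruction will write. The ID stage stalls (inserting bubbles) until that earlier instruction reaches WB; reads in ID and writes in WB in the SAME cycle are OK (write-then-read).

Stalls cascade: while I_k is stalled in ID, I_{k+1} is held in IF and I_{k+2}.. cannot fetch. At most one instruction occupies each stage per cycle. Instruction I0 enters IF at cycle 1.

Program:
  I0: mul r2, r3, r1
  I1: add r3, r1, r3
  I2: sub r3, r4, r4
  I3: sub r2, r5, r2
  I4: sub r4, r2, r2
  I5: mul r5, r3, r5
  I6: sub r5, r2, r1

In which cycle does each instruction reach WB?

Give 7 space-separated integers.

I0 mul r2 <- r3,r1: IF@1 ID@2 stall=0 (-) EX@3 MEM@4 WB@5
I1 add r3 <- r1,r3: IF@2 ID@3 stall=0 (-) EX@4 MEM@5 WB@6
I2 sub r3 <- r4,r4: IF@3 ID@4 stall=0 (-) EX@5 MEM@6 WB@7
I3 sub r2 <- r5,r2: IF@4 ID@5 stall=0 (-) EX@6 MEM@7 WB@8
I4 sub r4 <- r2,r2: IF@5 ID@6 stall=2 (RAW on I3.r2 (WB@8)) EX@9 MEM@10 WB@11
I5 mul r5 <- r3,r5: IF@6 ID@9 stall=0 (-) EX@10 MEM@11 WB@12
I6 sub r5 <- r2,r1: IF@9 ID@10 stall=0 (-) EX@11 MEM@12 WB@13

Answer: 5 6 7 8 11 12 13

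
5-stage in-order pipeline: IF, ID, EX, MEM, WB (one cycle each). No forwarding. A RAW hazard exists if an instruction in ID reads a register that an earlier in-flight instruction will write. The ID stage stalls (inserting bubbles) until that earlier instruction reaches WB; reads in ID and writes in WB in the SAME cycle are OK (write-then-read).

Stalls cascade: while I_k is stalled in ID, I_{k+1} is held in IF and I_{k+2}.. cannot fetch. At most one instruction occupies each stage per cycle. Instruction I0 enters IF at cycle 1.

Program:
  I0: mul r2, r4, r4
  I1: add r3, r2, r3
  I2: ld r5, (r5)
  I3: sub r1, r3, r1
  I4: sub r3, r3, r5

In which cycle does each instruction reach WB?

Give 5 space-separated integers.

I0 mul r2 <- r4,r4: IF@1 ID@2 stall=0 (-) EX@3 MEM@4 WB@5
I1 add r3 <- r2,r3: IF@2 ID@3 stall=2 (RAW on I0.r2 (WB@5)) EX@6 MEM@7 WB@8
I2 ld r5 <- r5: IF@3 ID@6 stall=0 (-) EX@7 MEM@8 WB@9
I3 sub r1 <- r3,r1: IF@6 ID@7 stall=1 (RAW on I1.r3 (WB@8)) EX@9 MEM@10 WB@11
I4 sub r3 <- r3,r5: IF@7 ID@9 stall=0 (-) EX@10 MEM@11 WB@12

Answer: 5 8 9 11 12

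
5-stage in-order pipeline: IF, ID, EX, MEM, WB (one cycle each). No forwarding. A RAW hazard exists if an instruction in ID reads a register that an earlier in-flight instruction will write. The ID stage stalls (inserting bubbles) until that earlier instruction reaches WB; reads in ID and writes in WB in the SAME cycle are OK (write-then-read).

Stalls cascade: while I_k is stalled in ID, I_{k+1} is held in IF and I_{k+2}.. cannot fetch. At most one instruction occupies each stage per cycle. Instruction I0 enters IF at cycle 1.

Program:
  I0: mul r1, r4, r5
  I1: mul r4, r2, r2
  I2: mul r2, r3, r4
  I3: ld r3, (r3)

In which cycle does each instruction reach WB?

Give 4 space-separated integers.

Answer: 5 6 9 10

Derivation:
I0 mul r1 <- r4,r5: IF@1 ID@2 stall=0 (-) EX@3 MEM@4 WB@5
I1 mul r4 <- r2,r2: IF@2 ID@3 stall=0 (-) EX@4 MEM@5 WB@6
I2 mul r2 <- r3,r4: IF@3 ID@4 stall=2 (RAW on I1.r4 (WB@6)) EX@7 MEM@8 WB@9
I3 ld r3 <- r3: IF@4 ID@7 stall=0 (-) EX@8 MEM@9 WB@10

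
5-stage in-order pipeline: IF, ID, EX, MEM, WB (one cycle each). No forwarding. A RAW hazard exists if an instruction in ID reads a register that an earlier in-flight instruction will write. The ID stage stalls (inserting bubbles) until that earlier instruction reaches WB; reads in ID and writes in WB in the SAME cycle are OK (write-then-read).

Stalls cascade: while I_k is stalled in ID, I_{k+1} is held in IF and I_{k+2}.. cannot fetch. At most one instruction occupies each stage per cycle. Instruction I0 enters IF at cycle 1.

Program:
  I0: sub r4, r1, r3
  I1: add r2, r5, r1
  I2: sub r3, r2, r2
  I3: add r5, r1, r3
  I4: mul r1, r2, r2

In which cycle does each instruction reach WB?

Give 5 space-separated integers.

I0 sub r4 <- r1,r3: IF@1 ID@2 stall=0 (-) EX@3 MEM@4 WB@5
I1 add r2 <- r5,r1: IF@2 ID@3 stall=0 (-) EX@4 MEM@5 WB@6
I2 sub r3 <- r2,r2: IF@3 ID@4 stall=2 (RAW on I1.r2 (WB@6)) EX@7 MEM@8 WB@9
I3 add r5 <- r1,r3: IF@4 ID@7 stall=2 (RAW on I2.r3 (WB@9)) EX@10 MEM@11 WB@12
I4 mul r1 <- r2,r2: IF@7 ID@10 stall=0 (-) EX@11 MEM@12 WB@13

Answer: 5 6 9 12 13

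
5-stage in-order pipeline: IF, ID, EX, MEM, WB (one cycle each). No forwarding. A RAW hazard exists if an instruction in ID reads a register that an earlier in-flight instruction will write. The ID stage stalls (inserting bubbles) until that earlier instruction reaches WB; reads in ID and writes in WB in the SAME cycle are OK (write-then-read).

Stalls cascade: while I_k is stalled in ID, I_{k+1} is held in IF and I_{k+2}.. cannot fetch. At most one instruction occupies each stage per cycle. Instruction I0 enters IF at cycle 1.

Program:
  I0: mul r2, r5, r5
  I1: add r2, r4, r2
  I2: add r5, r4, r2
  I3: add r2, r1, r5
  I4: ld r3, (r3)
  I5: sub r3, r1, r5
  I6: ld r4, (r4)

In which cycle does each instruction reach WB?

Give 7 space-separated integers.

I0 mul r2 <- r5,r5: IF@1 ID@2 stall=0 (-) EX@3 MEM@4 WB@5
I1 add r2 <- r4,r2: IF@2 ID@3 stall=2 (RAW on I0.r2 (WB@5)) EX@6 MEM@7 WB@8
I2 add r5 <- r4,r2: IF@3 ID@6 stall=2 (RAW on I1.r2 (WB@8)) EX@9 MEM@10 WB@11
I3 add r2 <- r1,r5: IF@6 ID@9 stall=2 (RAW on I2.r5 (WB@11)) EX@12 MEM@13 WB@14
I4 ld r3 <- r3: IF@9 ID@12 stall=0 (-) EX@13 MEM@14 WB@15
I5 sub r3 <- r1,r5: IF@12 ID@13 stall=0 (-) EX@14 MEM@15 WB@16
I6 ld r4 <- r4: IF@13 ID@14 stall=0 (-) EX@15 MEM@16 WB@17

Answer: 5 8 11 14 15 16 17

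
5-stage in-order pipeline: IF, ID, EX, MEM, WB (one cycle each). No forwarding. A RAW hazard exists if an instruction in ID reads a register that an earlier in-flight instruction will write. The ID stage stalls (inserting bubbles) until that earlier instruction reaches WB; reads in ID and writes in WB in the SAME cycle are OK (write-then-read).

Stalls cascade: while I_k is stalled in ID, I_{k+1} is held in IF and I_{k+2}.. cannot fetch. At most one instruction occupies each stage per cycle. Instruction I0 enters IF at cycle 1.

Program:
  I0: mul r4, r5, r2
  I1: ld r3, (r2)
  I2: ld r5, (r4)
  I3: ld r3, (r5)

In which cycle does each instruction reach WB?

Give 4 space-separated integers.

I0 mul r4 <- r5,r2: IF@1 ID@2 stall=0 (-) EX@3 MEM@4 WB@5
I1 ld r3 <- r2: IF@2 ID@3 stall=0 (-) EX@4 MEM@5 WB@6
I2 ld r5 <- r4: IF@3 ID@4 stall=1 (RAW on I0.r4 (WB@5)) EX@6 MEM@7 WB@8
I3 ld r3 <- r5: IF@4 ID@6 stall=2 (RAW on I2.r5 (WB@8)) EX@9 MEM@10 WB@11

Answer: 5 6 8 11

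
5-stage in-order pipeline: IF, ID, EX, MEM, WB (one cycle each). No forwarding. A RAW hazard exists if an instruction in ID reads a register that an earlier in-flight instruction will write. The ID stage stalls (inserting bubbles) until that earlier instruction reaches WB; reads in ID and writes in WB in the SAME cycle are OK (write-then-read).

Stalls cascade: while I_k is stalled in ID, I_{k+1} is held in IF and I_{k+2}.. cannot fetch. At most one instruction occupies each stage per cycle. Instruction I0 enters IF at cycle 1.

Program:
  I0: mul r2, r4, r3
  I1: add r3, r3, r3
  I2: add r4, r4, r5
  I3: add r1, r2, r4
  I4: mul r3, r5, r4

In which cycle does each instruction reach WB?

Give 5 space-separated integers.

Answer: 5 6 7 10 11

Derivation:
I0 mul r2 <- r4,r3: IF@1 ID@2 stall=0 (-) EX@3 MEM@4 WB@5
I1 add r3 <- r3,r3: IF@2 ID@3 stall=0 (-) EX@4 MEM@5 WB@6
I2 add r4 <- r4,r5: IF@3 ID@4 stall=0 (-) EX@5 MEM@6 WB@7
I3 add r1 <- r2,r4: IF@4 ID@5 stall=2 (RAW on I2.r4 (WB@7)) EX@8 MEM@9 WB@10
I4 mul r3 <- r5,r4: IF@5 ID@8 stall=0 (-) EX@9 MEM@10 WB@11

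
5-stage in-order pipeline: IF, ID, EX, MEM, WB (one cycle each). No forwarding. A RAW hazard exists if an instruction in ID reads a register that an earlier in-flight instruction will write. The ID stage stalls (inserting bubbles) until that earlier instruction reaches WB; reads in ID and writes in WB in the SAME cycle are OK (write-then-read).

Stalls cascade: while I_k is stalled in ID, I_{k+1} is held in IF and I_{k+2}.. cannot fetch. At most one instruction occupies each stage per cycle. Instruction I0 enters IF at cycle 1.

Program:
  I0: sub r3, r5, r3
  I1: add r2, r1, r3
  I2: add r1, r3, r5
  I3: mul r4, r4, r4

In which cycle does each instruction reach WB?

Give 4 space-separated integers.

Answer: 5 8 9 10

Derivation:
I0 sub r3 <- r5,r3: IF@1 ID@2 stall=0 (-) EX@3 MEM@4 WB@5
I1 add r2 <- r1,r3: IF@2 ID@3 stall=2 (RAW on I0.r3 (WB@5)) EX@6 MEM@7 WB@8
I2 add r1 <- r3,r5: IF@3 ID@6 stall=0 (-) EX@7 MEM@8 WB@9
I3 mul r4 <- r4,r4: IF@6 ID@7 stall=0 (-) EX@8 MEM@9 WB@10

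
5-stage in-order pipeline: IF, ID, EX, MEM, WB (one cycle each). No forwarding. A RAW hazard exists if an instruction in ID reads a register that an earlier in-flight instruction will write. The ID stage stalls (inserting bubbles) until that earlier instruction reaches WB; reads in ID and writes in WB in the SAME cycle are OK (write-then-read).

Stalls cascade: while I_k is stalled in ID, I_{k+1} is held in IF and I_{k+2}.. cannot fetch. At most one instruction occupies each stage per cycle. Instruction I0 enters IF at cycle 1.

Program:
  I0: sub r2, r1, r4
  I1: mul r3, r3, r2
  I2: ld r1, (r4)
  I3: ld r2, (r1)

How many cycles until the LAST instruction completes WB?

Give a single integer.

I0 sub r2 <- r1,r4: IF@1 ID@2 stall=0 (-) EX@3 MEM@4 WB@5
I1 mul r3 <- r3,r2: IF@2 ID@3 stall=2 (RAW on I0.r2 (WB@5)) EX@6 MEM@7 WB@8
I2 ld r1 <- r4: IF@3 ID@6 stall=0 (-) EX@7 MEM@8 WB@9
I3 ld r2 <- r1: IF@6 ID@7 stall=2 (RAW on I2.r1 (WB@9)) EX@10 MEM@11 WB@12

Answer: 12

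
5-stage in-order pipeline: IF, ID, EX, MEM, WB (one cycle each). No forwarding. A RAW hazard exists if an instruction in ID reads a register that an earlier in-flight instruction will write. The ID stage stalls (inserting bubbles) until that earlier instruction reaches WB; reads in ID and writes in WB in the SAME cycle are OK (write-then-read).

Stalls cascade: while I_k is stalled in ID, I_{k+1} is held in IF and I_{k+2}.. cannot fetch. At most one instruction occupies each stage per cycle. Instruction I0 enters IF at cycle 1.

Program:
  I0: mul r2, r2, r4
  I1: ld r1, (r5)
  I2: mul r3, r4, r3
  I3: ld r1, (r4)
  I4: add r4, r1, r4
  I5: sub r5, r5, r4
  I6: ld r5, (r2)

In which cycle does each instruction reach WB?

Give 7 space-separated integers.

Answer: 5 6 7 8 11 14 15

Derivation:
I0 mul r2 <- r2,r4: IF@1 ID@2 stall=0 (-) EX@3 MEM@4 WB@5
I1 ld r1 <- r5: IF@2 ID@3 stall=0 (-) EX@4 MEM@5 WB@6
I2 mul r3 <- r4,r3: IF@3 ID@4 stall=0 (-) EX@5 MEM@6 WB@7
I3 ld r1 <- r4: IF@4 ID@5 stall=0 (-) EX@6 MEM@7 WB@8
I4 add r4 <- r1,r4: IF@5 ID@6 stall=2 (RAW on I3.r1 (WB@8)) EX@9 MEM@10 WB@11
I5 sub r5 <- r5,r4: IF@6 ID@9 stall=2 (RAW on I4.r4 (WB@11)) EX@12 MEM@13 WB@14
I6 ld r5 <- r2: IF@9 ID@12 stall=0 (-) EX@13 MEM@14 WB@15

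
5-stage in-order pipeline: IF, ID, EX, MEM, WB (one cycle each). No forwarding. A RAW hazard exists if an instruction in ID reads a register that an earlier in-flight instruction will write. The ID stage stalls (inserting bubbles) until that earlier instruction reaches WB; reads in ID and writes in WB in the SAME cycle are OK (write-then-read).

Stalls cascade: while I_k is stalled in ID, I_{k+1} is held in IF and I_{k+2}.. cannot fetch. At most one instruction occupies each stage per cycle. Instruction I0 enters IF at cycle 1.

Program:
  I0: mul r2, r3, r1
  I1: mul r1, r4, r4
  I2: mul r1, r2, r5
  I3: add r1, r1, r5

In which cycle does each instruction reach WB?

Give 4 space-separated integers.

Answer: 5 6 8 11

Derivation:
I0 mul r2 <- r3,r1: IF@1 ID@2 stall=0 (-) EX@3 MEM@4 WB@5
I1 mul r1 <- r4,r4: IF@2 ID@3 stall=0 (-) EX@4 MEM@5 WB@6
I2 mul r1 <- r2,r5: IF@3 ID@4 stall=1 (RAW on I0.r2 (WB@5)) EX@6 MEM@7 WB@8
I3 add r1 <- r1,r5: IF@4 ID@6 stall=2 (RAW on I2.r1 (WB@8)) EX@9 MEM@10 WB@11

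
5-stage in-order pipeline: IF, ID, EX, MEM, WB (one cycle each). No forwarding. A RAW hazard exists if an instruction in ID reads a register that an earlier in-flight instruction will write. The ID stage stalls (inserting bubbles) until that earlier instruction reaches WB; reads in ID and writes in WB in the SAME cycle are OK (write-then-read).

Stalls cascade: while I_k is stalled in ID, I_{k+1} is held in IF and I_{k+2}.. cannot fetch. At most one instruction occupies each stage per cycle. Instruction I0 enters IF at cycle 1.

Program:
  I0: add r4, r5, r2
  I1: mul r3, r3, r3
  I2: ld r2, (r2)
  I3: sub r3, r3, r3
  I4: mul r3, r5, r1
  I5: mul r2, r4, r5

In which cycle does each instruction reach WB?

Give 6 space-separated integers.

Answer: 5 6 7 9 10 11

Derivation:
I0 add r4 <- r5,r2: IF@1 ID@2 stall=0 (-) EX@3 MEM@4 WB@5
I1 mul r3 <- r3,r3: IF@2 ID@3 stall=0 (-) EX@4 MEM@5 WB@6
I2 ld r2 <- r2: IF@3 ID@4 stall=0 (-) EX@5 MEM@6 WB@7
I3 sub r3 <- r3,r3: IF@4 ID@5 stall=1 (RAW on I1.r3 (WB@6)) EX@7 MEM@8 WB@9
I4 mul r3 <- r5,r1: IF@5 ID@7 stall=0 (-) EX@8 MEM@9 WB@10
I5 mul r2 <- r4,r5: IF@7 ID@8 stall=0 (-) EX@9 MEM@10 WB@11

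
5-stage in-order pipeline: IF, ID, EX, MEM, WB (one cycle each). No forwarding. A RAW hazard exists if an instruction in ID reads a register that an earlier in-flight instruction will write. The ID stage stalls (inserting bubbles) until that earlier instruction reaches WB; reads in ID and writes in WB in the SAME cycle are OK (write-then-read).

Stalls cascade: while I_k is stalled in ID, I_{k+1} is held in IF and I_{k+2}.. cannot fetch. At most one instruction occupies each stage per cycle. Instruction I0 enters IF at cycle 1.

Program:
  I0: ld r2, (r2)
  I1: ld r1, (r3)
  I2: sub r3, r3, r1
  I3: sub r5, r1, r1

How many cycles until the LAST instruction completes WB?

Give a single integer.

Answer: 10

Derivation:
I0 ld r2 <- r2: IF@1 ID@2 stall=0 (-) EX@3 MEM@4 WB@5
I1 ld r1 <- r3: IF@2 ID@3 stall=0 (-) EX@4 MEM@5 WB@6
I2 sub r3 <- r3,r1: IF@3 ID@4 stall=2 (RAW on I1.r1 (WB@6)) EX@7 MEM@8 WB@9
I3 sub r5 <- r1,r1: IF@4 ID@7 stall=0 (-) EX@8 MEM@9 WB@10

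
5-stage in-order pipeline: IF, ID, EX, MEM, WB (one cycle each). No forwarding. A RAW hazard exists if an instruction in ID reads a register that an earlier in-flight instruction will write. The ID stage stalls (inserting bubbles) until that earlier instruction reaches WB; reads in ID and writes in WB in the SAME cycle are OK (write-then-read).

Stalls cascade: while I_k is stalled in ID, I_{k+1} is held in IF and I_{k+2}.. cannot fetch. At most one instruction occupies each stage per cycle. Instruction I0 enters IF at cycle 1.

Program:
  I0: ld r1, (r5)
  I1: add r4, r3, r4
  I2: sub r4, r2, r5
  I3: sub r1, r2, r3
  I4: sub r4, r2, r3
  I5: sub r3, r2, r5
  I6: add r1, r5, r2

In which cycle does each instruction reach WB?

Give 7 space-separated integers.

I0 ld r1 <- r5: IF@1 ID@2 stall=0 (-) EX@3 MEM@4 WB@5
I1 add r4 <- r3,r4: IF@2 ID@3 stall=0 (-) EX@4 MEM@5 WB@6
I2 sub r4 <- r2,r5: IF@3 ID@4 stall=0 (-) EX@5 MEM@6 WB@7
I3 sub r1 <- r2,r3: IF@4 ID@5 stall=0 (-) EX@6 MEM@7 WB@8
I4 sub r4 <- r2,r3: IF@5 ID@6 stall=0 (-) EX@7 MEM@8 WB@9
I5 sub r3 <- r2,r5: IF@6 ID@7 stall=0 (-) EX@8 MEM@9 WB@10
I6 add r1 <- r5,r2: IF@7 ID@8 stall=0 (-) EX@9 MEM@10 WB@11

Answer: 5 6 7 8 9 10 11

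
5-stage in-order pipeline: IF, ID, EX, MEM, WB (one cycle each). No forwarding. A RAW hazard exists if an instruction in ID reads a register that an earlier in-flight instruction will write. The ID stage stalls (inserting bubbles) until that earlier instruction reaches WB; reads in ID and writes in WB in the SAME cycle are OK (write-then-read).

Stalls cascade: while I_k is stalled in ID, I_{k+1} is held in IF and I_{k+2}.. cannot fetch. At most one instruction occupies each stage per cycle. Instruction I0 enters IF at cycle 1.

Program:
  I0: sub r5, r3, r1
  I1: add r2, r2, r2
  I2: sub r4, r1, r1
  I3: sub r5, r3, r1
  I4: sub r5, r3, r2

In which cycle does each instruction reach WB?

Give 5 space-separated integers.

I0 sub r5 <- r3,r1: IF@1 ID@2 stall=0 (-) EX@3 MEM@4 WB@5
I1 add r2 <- r2,r2: IF@2 ID@3 stall=0 (-) EX@4 MEM@5 WB@6
I2 sub r4 <- r1,r1: IF@3 ID@4 stall=0 (-) EX@5 MEM@6 WB@7
I3 sub r5 <- r3,r1: IF@4 ID@5 stall=0 (-) EX@6 MEM@7 WB@8
I4 sub r5 <- r3,r2: IF@5 ID@6 stall=0 (-) EX@7 MEM@8 WB@9

Answer: 5 6 7 8 9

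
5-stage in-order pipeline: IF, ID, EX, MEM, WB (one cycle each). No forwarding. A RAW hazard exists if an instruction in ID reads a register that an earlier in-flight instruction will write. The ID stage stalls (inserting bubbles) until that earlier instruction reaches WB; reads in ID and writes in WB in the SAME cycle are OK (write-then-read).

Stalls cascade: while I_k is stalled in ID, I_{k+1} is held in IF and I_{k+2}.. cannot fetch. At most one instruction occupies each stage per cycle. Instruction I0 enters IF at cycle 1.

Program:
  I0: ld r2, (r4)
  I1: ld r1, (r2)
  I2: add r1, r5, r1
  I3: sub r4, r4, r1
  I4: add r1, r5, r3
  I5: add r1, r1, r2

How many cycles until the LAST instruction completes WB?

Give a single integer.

Answer: 18

Derivation:
I0 ld r2 <- r4: IF@1 ID@2 stall=0 (-) EX@3 MEM@4 WB@5
I1 ld r1 <- r2: IF@2 ID@3 stall=2 (RAW on I0.r2 (WB@5)) EX@6 MEM@7 WB@8
I2 add r1 <- r5,r1: IF@3 ID@6 stall=2 (RAW on I1.r1 (WB@8)) EX@9 MEM@10 WB@11
I3 sub r4 <- r4,r1: IF@6 ID@9 stall=2 (RAW on I2.r1 (WB@11)) EX@12 MEM@13 WB@14
I4 add r1 <- r5,r3: IF@9 ID@12 stall=0 (-) EX@13 MEM@14 WB@15
I5 add r1 <- r1,r2: IF@12 ID@13 stall=2 (RAW on I4.r1 (WB@15)) EX@16 MEM@17 WB@18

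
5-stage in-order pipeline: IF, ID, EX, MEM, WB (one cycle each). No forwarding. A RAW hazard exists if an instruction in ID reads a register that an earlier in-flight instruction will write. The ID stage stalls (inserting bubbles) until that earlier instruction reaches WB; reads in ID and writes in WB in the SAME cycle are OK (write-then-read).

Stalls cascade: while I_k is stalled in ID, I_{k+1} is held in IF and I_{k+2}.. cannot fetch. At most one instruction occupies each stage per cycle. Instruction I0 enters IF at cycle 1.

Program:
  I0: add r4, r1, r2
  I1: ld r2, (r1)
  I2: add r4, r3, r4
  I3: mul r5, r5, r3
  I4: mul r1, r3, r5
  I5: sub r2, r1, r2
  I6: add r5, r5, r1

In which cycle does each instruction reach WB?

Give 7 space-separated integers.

Answer: 5 6 8 9 12 15 16

Derivation:
I0 add r4 <- r1,r2: IF@1 ID@2 stall=0 (-) EX@3 MEM@4 WB@5
I1 ld r2 <- r1: IF@2 ID@3 stall=0 (-) EX@4 MEM@5 WB@6
I2 add r4 <- r3,r4: IF@3 ID@4 stall=1 (RAW on I0.r4 (WB@5)) EX@6 MEM@7 WB@8
I3 mul r5 <- r5,r3: IF@4 ID@6 stall=0 (-) EX@7 MEM@8 WB@9
I4 mul r1 <- r3,r5: IF@6 ID@7 stall=2 (RAW on I3.r5 (WB@9)) EX@10 MEM@11 WB@12
I5 sub r2 <- r1,r2: IF@7 ID@10 stall=2 (RAW on I4.r1 (WB@12)) EX@13 MEM@14 WB@15
I6 add r5 <- r5,r1: IF@10 ID@13 stall=0 (-) EX@14 MEM@15 WB@16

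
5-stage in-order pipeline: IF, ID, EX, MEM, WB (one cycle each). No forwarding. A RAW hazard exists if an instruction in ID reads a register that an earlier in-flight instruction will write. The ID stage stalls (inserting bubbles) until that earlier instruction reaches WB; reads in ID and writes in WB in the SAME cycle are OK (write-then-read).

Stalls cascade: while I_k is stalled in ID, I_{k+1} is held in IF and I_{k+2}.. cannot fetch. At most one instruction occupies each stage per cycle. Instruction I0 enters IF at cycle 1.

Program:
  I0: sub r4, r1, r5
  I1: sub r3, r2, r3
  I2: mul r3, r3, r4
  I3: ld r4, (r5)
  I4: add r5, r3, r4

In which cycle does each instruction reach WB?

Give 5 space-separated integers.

I0 sub r4 <- r1,r5: IF@1 ID@2 stall=0 (-) EX@3 MEM@4 WB@5
I1 sub r3 <- r2,r3: IF@2 ID@3 stall=0 (-) EX@4 MEM@5 WB@6
I2 mul r3 <- r3,r4: IF@3 ID@4 stall=2 (RAW on I1.r3 (WB@6)) EX@7 MEM@8 WB@9
I3 ld r4 <- r5: IF@4 ID@7 stall=0 (-) EX@8 MEM@9 WB@10
I4 add r5 <- r3,r4: IF@7 ID@8 stall=2 (RAW on I3.r4 (WB@10)) EX@11 MEM@12 WB@13

Answer: 5 6 9 10 13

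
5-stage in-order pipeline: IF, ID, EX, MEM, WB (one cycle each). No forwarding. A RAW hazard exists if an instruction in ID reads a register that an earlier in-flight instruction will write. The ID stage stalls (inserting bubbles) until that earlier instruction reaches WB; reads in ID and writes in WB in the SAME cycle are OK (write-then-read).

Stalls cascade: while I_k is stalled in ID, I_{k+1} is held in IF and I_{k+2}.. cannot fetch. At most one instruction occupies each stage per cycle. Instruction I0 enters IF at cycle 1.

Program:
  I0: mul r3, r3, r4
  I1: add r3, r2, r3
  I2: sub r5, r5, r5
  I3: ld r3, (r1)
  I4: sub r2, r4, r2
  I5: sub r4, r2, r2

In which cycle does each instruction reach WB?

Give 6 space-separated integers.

I0 mul r3 <- r3,r4: IF@1 ID@2 stall=0 (-) EX@3 MEM@4 WB@5
I1 add r3 <- r2,r3: IF@2 ID@3 stall=2 (RAW on I0.r3 (WB@5)) EX@6 MEM@7 WB@8
I2 sub r5 <- r5,r5: IF@3 ID@6 stall=0 (-) EX@7 MEM@8 WB@9
I3 ld r3 <- r1: IF@6 ID@7 stall=0 (-) EX@8 MEM@9 WB@10
I4 sub r2 <- r4,r2: IF@7 ID@8 stall=0 (-) EX@9 MEM@10 WB@11
I5 sub r4 <- r2,r2: IF@8 ID@9 stall=2 (RAW on I4.r2 (WB@11)) EX@12 MEM@13 WB@14

Answer: 5 8 9 10 11 14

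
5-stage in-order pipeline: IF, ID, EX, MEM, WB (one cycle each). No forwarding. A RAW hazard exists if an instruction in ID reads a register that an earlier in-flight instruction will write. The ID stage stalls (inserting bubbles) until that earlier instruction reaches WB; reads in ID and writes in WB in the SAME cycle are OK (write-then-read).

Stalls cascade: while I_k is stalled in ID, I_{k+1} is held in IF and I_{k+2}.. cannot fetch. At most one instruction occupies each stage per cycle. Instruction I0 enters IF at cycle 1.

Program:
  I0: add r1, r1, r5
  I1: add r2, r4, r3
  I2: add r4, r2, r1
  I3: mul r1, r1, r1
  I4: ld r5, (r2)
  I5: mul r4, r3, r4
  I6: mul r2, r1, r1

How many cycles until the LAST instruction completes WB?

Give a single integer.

I0 add r1 <- r1,r5: IF@1 ID@2 stall=0 (-) EX@3 MEM@4 WB@5
I1 add r2 <- r4,r3: IF@2 ID@3 stall=0 (-) EX@4 MEM@5 WB@6
I2 add r4 <- r2,r1: IF@3 ID@4 stall=2 (RAW on I1.r2 (WB@6)) EX@7 MEM@8 WB@9
I3 mul r1 <- r1,r1: IF@4 ID@7 stall=0 (-) EX@8 MEM@9 WB@10
I4 ld r5 <- r2: IF@7 ID@8 stall=0 (-) EX@9 MEM@10 WB@11
I5 mul r4 <- r3,r4: IF@8 ID@9 stall=0 (-) EX@10 MEM@11 WB@12
I6 mul r2 <- r1,r1: IF@9 ID@10 stall=0 (-) EX@11 MEM@12 WB@13

Answer: 13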